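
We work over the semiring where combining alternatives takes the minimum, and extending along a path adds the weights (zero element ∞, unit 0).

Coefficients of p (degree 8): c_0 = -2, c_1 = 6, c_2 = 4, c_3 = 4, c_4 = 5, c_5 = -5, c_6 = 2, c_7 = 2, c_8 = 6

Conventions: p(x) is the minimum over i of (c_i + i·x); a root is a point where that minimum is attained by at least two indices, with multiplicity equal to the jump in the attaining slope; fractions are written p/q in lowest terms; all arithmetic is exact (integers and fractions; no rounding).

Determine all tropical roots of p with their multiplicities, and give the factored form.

hull edge (i=0, c=-2) to (i=5, c=-5): slope -3/5, span 5
hull edge (i=5, c=-5) to (i=7, c=2): slope 7/2, span 2
hull edge (i=7, c=2) to (i=8, c=6): slope 4, span 1
Factored form: p(x) = 6 ⊗ (x ⊕ (-4)) ⊗ (x ⊕ (-7/2)) ⊗ (x ⊕ (-7/2)) ⊗ (x ⊕ 3/5) ⊗ (x ⊕ 3/5) ⊗ (x ⊕ 3/5) ⊗ (x ⊕ 3/5) ⊗ (x ⊕ 3/5)
Answer: roots = -4 (mult 1), -7/2 (mult 2), 3/5 (mult 5)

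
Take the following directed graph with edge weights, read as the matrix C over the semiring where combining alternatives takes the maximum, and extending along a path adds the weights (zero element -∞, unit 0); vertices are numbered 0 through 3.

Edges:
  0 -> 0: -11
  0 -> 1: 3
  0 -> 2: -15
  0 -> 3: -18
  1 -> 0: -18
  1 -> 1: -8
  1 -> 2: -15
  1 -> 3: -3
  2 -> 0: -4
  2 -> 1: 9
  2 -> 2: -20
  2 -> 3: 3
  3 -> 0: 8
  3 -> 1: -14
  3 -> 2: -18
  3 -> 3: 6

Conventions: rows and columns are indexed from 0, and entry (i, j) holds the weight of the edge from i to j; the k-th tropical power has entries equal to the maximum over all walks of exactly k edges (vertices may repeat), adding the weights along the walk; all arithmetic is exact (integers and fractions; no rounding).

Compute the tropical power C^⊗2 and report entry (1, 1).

C^⊗2:
  [-10, -5, -12, 0]
  [5, -6, -21, 3]
  [11, 1, -6, 9]
  [14, 11, -7, 12]
Key observation: the optimum is the walk 1->2->1, with weight (-15) + 9 = -6.
Optimal value attained by: walk 1->2->1.
Answer: (C^⊗2)[1][1] = -6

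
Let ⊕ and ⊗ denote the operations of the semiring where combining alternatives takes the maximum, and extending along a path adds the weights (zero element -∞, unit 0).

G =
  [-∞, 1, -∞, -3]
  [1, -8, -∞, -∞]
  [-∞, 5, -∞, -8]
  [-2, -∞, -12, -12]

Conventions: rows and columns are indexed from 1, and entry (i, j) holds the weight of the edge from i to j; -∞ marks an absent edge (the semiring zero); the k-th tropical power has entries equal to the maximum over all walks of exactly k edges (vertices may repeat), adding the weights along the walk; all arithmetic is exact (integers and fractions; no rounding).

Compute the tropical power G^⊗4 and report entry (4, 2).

G^⊗2:
  [2, -7, -15, -15]
  [-7, 2, -∞, -2]
  [6, -3, -20, -20]
  [-14, -1, -24, -5]
G^⊗3:
  [-6, 3, -27, -1]
  [3, -6, -14, -10]
  [-2, 7, -32, 3]
  [0, -9, -17, -17]
G^⊗4:
  [4, -5, -13, -9]
  [-5, 4, -22, 0]
  [8, -1, -9, -5]
  [-8, 1, -29, -3]
Key observation: the optimum is the walk 4->1->2->1->2, with weight (-2) + 1 + 1 + 1 = 1.
Optimal value attained by: walk 4->1->2->1->2.
Answer: (G^⊗4)[4][2] = 1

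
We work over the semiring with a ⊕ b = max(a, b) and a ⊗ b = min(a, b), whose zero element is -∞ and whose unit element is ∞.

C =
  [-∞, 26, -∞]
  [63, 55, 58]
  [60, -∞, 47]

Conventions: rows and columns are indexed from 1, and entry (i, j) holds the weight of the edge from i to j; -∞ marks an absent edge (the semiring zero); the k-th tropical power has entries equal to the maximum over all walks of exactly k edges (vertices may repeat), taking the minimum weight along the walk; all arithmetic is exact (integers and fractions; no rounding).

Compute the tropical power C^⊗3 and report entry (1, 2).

C^⊗2:
  [26, 26, 26]
  [58, 55, 55]
  [47, 26, 47]
C^⊗3:
  [26, 26, 26]
  [55, 55, 55]
  [47, 26, 47]
Key observation: the optimum is the walk 1->2->2->2, with weight 26 min 55 min 55 = 26.
Optimal value attained by: walk 1->2->2->2.
Answer: (C^⊗3)[1][2] = 26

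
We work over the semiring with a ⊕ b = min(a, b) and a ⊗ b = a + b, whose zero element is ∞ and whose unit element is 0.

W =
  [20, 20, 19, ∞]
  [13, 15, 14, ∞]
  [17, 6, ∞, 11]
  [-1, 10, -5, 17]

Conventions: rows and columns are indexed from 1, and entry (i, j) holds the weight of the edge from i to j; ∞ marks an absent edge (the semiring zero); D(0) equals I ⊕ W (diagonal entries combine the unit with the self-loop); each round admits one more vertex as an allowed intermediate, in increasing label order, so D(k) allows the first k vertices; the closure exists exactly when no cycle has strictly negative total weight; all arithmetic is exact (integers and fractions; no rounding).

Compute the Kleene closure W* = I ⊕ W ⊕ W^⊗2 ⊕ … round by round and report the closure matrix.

D(0):
  [0, 20, 19, ∞]
  [13, 0, 14, ∞]
  [17, 6, 0, 11]
  [-1, 10, -5, 0]
D(1):
  [0, 20, 19, ∞]
  [13, 0, 14, ∞]
  [17, 6, 0, 11]
  [-1, 10, -5, 0]
D(2):
  [0, 20, 19, ∞]
  [13, 0, 14, ∞]
  [17, 6, 0, 11]
  [-1, 10, -5, 0]
D(3):
  [0, 20, 19, 30]
  [13, 0, 14, 25]
  [17, 6, 0, 11]
  [-1, 1, -5, 0]
D(4):
  [0, 20, 19, 30]
  [13, 0, 14, 25]
  [10, 6, 0, 11]
  [-1, 1, -5, 0]
Answer: W* = [[0, 20, 19, 30], [13, 0, 14, 25], [10, 6, 0, 11], [-1, 1, -5, 0]]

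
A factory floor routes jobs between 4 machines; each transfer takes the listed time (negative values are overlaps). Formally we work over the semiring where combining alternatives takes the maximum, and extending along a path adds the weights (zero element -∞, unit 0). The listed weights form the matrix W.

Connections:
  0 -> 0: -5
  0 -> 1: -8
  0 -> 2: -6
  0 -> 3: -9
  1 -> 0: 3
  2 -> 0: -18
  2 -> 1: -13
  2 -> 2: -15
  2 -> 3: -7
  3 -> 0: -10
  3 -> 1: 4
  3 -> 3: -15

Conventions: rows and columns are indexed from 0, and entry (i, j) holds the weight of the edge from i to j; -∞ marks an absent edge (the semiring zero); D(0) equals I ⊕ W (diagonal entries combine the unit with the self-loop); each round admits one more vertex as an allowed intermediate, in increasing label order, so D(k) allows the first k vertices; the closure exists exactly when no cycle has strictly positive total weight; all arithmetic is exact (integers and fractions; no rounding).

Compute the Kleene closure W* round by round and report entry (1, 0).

D(0):
  [0, -8, -6, -9]
  [3, 0, -∞, -∞]
  [-18, -13, 0, -7]
  [-10, 4, -∞, 0]
D(1):
  [0, -8, -6, -9]
  [3, 0, -3, -6]
  [-18, -13, 0, -7]
  [-10, 4, -16, 0]
D(2):
  [0, -8, -6, -9]
  [3, 0, -3, -6]
  [-10, -13, 0, -7]
  [7, 4, 1, 0]
D(3):
  [0, -8, -6, -9]
  [3, 0, -3, -6]
  [-10, -13, 0, -7]
  [7, 4, 1, 0]
D(4):
  [0, -5, -6, -9]
  [3, 0, -3, -6]
  [0, -3, 0, -7]
  [7, 4, 1, 0]
Answer: W*[1][0] = 3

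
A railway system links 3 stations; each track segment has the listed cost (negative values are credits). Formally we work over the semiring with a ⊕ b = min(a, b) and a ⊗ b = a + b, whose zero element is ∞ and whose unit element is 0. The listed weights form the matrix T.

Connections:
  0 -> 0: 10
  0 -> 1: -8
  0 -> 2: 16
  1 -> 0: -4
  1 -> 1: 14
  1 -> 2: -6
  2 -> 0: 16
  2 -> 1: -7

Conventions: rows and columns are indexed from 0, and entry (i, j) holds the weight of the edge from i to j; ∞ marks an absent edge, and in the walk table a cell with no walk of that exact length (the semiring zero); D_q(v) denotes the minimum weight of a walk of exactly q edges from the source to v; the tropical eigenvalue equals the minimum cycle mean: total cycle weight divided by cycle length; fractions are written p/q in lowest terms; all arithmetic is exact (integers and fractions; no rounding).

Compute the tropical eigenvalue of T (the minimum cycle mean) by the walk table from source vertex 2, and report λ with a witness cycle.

q=0: [∞, ∞, 0]
q=1: [16, -7, ∞]
q=2: [-11, 7, -13]
q=3: [-1, -20, 1]
Optimal cycle mean attained by: cycle 1->2->1, total (-6) + (-7), length 2.
Answer: λ = -13/2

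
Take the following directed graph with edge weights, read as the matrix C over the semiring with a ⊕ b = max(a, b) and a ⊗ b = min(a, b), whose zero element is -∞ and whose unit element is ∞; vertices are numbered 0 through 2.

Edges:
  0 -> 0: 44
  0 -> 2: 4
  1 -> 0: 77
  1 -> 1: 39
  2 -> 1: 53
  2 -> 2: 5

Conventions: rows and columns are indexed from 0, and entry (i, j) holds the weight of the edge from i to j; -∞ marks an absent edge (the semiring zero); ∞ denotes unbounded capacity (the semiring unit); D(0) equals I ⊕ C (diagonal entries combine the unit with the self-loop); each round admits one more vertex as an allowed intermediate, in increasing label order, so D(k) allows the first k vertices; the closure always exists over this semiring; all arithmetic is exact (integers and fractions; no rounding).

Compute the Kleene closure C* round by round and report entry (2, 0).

D(0):
  [∞, -∞, 4]
  [77, ∞, -∞]
  [-∞, 53, ∞]
D(1):
  [∞, -∞, 4]
  [77, ∞, 4]
  [-∞, 53, ∞]
D(2):
  [∞, -∞, 4]
  [77, ∞, 4]
  [53, 53, ∞]
D(3):
  [∞, 4, 4]
  [77, ∞, 4]
  [53, 53, ∞]
Answer: C*[2][0] = 53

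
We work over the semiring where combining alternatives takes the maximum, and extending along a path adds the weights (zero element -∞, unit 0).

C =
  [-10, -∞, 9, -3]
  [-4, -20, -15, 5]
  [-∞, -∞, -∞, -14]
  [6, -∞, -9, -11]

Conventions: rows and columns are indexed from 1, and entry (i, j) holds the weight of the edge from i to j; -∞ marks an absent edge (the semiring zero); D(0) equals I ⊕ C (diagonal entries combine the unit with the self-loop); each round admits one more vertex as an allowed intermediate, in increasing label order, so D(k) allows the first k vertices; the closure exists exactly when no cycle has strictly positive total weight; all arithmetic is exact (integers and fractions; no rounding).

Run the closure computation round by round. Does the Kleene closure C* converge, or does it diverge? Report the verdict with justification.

D(0):
  [0, -∞, 9, -3]
  [-4, 0, -15, 5]
  [-∞, -∞, 0, -14]
  [6, -∞, -9, 0]
Detection: at round 1, diagonal entry (4, 4) turns strictly positive.
Key observation: the cycle 4->1->4 has total weight 6 + (-3), which is strictly positive.
Answer: DIVERGES — positive cycle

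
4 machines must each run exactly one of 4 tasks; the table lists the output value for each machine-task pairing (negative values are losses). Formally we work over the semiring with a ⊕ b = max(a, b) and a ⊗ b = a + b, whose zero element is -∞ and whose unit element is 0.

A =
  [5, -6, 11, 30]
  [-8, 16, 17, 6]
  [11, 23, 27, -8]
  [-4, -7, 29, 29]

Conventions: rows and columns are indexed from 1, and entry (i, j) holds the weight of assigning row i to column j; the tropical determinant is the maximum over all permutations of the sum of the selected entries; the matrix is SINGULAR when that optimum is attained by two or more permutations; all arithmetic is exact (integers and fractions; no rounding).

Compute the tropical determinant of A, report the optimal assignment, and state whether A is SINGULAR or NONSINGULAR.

σ = (1, 2, 3, 4): 5 + 16 + 27 + 29 = 77
σ = (1, 2, 4, 3): 5 + 16 + (-8) + 29 = 42
σ = (1, 3, 2, 4): 5 + 17 + 23 + 29 = 74
σ = (1, 3, 4, 2): 5 + 17 + (-8) + (-7) = 7
σ = (1, 4, 2, 3): 5 + 6 + 23 + 29 = 63
σ = (1, 4, 3, 2): 5 + 6 + 27 + (-7) = 31
σ = (2, 1, 3, 4): (-6) + (-8) + 27 + 29 = 42
σ = (2, 1, 4, 3): (-6) + (-8) + (-8) + 29 = 7
σ = (2, 3, 1, 4): (-6) + 17 + 11 + 29 = 51
σ = (2, 3, 4, 1): (-6) + 17 + (-8) + (-4) = -1
σ = (2, 4, 1, 3): (-6) + 6 + 11 + 29 = 40
σ = (2, 4, 3, 1): (-6) + 6 + 27 + (-4) = 23
σ = (3, 1, 2, 4): 11 + (-8) + 23 + 29 = 55
σ = (3, 1, 4, 2): 11 + (-8) + (-8) + (-7) = -12
σ = (3, 2, 1, 4): 11 + 16 + 11 + 29 = 67
σ = (3, 2, 4, 1): 11 + 16 + (-8) + (-4) = 15
σ = (3, 4, 1, 2): 11 + 6 + 11 + (-7) = 21
σ = (3, 4, 2, 1): 11 + 6 + 23 + (-4) = 36
σ = (4, 1, 2, 3): 30 + (-8) + 23 + 29 = 74
σ = (4, 1, 3, 2): 30 + (-8) + 27 + (-7) = 42
σ = (4, 2, 1, 3): 30 + 16 + 11 + 29 = 86
σ = (4, 2, 3, 1): 30 + 16 + 27 + (-4) = 69
σ = (4, 3, 1, 2): 30 + 17 + 11 + (-7) = 51
σ = (4, 3, 2, 1): 30 + 17 + 23 + (-4) = 66
Optimal value attained by: σ = (4, 2, 1, 3).
Answer: det⊕(A) = 86; verdict: NONSINGULAR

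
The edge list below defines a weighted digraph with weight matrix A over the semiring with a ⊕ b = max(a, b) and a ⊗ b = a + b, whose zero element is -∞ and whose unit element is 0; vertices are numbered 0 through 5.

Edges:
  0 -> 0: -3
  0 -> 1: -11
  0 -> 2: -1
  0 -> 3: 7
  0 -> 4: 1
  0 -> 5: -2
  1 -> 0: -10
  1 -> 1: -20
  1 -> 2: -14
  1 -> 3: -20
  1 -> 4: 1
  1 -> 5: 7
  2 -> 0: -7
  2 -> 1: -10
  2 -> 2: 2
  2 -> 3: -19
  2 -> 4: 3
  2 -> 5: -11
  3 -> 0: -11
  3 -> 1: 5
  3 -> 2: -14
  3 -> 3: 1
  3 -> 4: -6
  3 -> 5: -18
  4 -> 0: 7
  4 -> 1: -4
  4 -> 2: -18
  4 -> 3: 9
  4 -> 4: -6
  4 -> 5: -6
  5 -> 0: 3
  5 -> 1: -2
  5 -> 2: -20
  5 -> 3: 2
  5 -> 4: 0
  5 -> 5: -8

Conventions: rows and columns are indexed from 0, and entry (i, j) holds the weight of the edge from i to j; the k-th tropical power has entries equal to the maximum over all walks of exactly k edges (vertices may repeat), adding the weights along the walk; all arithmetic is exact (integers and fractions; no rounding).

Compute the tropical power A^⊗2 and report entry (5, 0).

A^⊗2:
  [8, 12, 1, 10, 2, -4]
  [10, 5, -11, 10, 7, -1]
  [10, -1, 4, 12, 5, -3]
  [1, 6, -9, 3, 6, 12]
  [4, 14, 6, 14, 8, 5]
  [7, 7, 2, 10, 4, 5]
Key observation: the optimum is the walk 5->4->0, with weight 0 + 7 = 7.
Optimal value attained by: walk 5->4->0.
Answer: (A^⊗2)[5][0] = 7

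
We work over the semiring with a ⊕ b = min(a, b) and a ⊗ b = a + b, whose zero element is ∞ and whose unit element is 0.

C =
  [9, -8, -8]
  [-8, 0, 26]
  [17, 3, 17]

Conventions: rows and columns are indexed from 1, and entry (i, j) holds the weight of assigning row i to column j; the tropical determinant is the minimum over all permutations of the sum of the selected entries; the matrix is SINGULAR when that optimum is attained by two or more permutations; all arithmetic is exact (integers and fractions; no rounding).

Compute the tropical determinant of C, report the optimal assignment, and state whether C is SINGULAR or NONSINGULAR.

σ = (1, 2, 3): 9 + 0 + 17 = 26
σ = (1, 3, 2): 9 + 26 + 3 = 38
σ = (2, 1, 3): (-8) + (-8) + 17 = 1
σ = (2, 3, 1): (-8) + 26 + 17 = 35
σ = (3, 1, 2): (-8) + (-8) + 3 = -13
σ = (3, 2, 1): (-8) + 0 + 17 = 9
Optimal value attained by: σ = (3, 1, 2).
Answer: det⊕(C) = -13; verdict: NONSINGULAR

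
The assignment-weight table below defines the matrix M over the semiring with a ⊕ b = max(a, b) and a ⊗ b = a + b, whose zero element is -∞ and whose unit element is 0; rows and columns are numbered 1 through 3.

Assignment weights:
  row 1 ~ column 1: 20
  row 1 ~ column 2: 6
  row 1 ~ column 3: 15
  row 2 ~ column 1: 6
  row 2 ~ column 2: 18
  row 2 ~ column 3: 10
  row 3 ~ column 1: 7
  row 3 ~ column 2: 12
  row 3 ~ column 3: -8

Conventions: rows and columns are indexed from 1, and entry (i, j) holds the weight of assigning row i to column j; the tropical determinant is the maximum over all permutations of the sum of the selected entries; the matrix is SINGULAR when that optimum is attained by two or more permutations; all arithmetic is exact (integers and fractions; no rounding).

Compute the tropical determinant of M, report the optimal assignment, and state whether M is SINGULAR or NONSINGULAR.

σ = (1, 2, 3): 20 + 18 + (-8) = 30
σ = (1, 3, 2): 20 + 10 + 12 = 42
σ = (2, 1, 3): 6 + 6 + (-8) = 4
σ = (2, 3, 1): 6 + 10 + 7 = 23
σ = (3, 1, 2): 15 + 6 + 12 = 33
σ = (3, 2, 1): 15 + 18 + 7 = 40
Optimal value attained by: σ = (1, 3, 2).
Answer: det⊕(M) = 42; verdict: NONSINGULAR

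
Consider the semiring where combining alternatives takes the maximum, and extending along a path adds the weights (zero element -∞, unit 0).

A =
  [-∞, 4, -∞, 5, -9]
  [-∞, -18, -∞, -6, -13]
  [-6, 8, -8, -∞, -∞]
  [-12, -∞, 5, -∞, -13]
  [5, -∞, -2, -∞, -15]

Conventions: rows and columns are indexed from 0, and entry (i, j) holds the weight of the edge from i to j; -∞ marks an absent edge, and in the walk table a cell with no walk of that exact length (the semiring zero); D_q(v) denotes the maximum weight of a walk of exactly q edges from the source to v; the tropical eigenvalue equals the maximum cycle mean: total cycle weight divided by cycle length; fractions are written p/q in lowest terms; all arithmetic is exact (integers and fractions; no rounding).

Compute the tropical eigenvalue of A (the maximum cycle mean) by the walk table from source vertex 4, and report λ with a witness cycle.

q=0: [-∞, -∞, -∞, -∞, 0]
q=1: [5, -∞, -2, -∞, -15]
q=2: [-8, 9, -10, 10, -4]
q=3: [1, -2, 15, 3, -3]
q=4: [9, 23, 8, 6, -8]
q=5: [2, 16, 11, 17, 10]
Optimal cycle mean attained by: cycle 1->3->2->1, total (-6) + 5 + 8, length 3.
Answer: λ = 7/3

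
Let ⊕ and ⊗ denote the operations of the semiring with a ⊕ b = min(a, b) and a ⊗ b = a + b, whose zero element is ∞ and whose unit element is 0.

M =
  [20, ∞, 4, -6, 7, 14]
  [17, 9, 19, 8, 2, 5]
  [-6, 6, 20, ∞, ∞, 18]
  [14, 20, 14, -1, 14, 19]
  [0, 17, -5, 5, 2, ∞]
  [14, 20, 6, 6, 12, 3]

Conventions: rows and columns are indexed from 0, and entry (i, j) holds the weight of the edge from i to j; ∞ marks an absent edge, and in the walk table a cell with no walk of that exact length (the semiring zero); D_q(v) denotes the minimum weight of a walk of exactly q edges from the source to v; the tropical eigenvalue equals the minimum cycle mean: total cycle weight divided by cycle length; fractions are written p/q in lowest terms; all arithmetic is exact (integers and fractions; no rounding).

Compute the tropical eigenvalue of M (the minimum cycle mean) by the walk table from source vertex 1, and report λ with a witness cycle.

q=0: [∞, 0, ∞, ∞, ∞, ∞]
q=1: [17, 9, 19, 8, 2, 5]
q=2: [2, 18, -3, 7, 4, 8]
q=3: [-9, 3, -1, -4, 6, 11]
q=4: [-7, 5, -5, -15, -2, 5]
q=5: [-11, 1, -7, -16, -1, 4]
q=6: [-13, -1, -7, -17, -4, 3]
Optimal cycle mean attained by: cycle 0->4->2->0, total 7 + (-5) + (-6), length 3.
Answer: λ = -4/3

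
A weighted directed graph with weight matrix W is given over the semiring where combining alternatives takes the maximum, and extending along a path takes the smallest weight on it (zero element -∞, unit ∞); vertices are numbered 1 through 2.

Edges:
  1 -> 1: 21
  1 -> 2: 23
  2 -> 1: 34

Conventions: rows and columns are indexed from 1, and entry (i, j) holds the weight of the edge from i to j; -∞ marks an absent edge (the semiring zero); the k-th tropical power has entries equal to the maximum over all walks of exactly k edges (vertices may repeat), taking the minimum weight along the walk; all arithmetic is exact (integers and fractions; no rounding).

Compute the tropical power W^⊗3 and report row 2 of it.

W^⊗2:
  [23, 21]
  [21, 23]
W^⊗3:
  [21, 23]
  [23, 21]
Answer: row 2 of W^⊗3 = [23, 21]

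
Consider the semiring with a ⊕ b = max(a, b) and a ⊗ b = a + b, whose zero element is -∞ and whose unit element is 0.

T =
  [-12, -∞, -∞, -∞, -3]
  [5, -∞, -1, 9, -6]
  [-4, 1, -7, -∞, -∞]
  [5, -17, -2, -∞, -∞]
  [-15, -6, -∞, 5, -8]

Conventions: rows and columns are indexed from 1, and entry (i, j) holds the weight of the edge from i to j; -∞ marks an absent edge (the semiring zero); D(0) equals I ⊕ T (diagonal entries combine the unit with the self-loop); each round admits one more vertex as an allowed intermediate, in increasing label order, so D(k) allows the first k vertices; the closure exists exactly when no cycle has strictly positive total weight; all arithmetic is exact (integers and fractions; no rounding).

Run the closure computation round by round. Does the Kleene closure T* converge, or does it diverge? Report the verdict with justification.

D(0):
  [0, -∞, -∞, -∞, -3]
  [5, 0, -1, 9, -6]
  [-4, 1, 0, -∞, -∞]
  [5, -17, -2, 0, -∞]
  [-15, -6, -∞, 5, 0]
D(1):
  [0, -∞, -∞, -∞, -3]
  [5, 0, -1, 9, 2]
  [-4, 1, 0, -∞, -7]
  [5, -17, -2, 0, 2]
  [-15, -6, -∞, 5, 0]
D(2):
  [0, -∞, -∞, -∞, -3]
  [5, 0, -1, 9, 2]
  [6, 1, 0, 10, 3]
  [5, -17, -2, 0, 2]
  [-1, -6, -7, 5, 0]
Detection: at round 3, diagonal entry (4, 4) turns strictly positive.
Key observation: the cycle 4->3->2->4 has total weight (-2) + 1 + 9, which is strictly positive.
Answer: DIVERGES — positive cycle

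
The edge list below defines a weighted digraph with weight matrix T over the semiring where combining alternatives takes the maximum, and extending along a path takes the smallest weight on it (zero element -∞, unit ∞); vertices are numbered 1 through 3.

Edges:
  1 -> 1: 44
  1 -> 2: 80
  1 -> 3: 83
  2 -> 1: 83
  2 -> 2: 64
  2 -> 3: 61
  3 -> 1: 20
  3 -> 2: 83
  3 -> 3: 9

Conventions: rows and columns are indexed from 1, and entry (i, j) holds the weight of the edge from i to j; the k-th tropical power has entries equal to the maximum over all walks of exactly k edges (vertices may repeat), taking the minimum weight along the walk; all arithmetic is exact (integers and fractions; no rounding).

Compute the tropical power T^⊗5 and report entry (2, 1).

T^⊗2:
  [80, 83, 61]
  [64, 80, 83]
  [83, 64, 61]
T^⊗3:
  [83, 80, 80]
  [80, 83, 64]
  [64, 80, 83]
T^⊗4:
  [80, 80, 83]
  [83, 80, 80]
  [80, 83, 64]
T^⊗5:
  [80, 83, 80]
  [80, 80, 83]
  [83, 80, 80]
Key observation: the optimum is the walk 2->1->2->1->2->1, with weight 83 min 80 min 83 min 80 min 83 = 80.
Optimal value attained by: walk 2->1->2->1->2->1.
Answer: (T^⊗5)[2][1] = 80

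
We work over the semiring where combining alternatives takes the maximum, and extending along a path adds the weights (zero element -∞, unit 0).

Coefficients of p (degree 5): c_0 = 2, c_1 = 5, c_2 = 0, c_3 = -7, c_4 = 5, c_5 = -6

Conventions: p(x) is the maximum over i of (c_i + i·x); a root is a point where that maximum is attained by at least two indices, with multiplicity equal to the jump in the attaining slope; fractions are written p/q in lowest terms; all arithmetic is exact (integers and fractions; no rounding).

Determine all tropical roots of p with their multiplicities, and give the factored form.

hull edge (i=0, c=2) to (i=1, c=5): slope 3, span 1
hull edge (i=1, c=5) to (i=4, c=5): slope 0, span 3
hull edge (i=4, c=5) to (i=5, c=-6): slope -11, span 1
Factored form: p(x) = -6 ⊗ (x ⊕ (-3)) ⊗ (x ⊕ 0) ⊗ (x ⊕ 0) ⊗ (x ⊕ 0) ⊗ (x ⊕ 11)
Answer: roots = -3 (mult 1), 0 (mult 3), 11 (mult 1)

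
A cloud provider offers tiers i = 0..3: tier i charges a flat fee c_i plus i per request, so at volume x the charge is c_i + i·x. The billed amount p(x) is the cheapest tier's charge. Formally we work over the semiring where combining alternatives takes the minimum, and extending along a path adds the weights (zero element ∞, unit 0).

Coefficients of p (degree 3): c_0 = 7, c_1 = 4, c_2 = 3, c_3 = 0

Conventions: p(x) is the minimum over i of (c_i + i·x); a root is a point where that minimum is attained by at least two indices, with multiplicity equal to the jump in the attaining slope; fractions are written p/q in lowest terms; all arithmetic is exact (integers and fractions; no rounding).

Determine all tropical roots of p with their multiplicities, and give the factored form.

hull edge (i=0, c=7) to (i=1, c=4): slope -3, span 1
hull edge (i=1, c=4) to (i=3, c=0): slope -2, span 2
Factored form: p(x) = 0 ⊗ (x ⊕ 2) ⊗ (x ⊕ 2) ⊗ (x ⊕ 3)
Answer: roots = 2 (mult 2), 3 (mult 1)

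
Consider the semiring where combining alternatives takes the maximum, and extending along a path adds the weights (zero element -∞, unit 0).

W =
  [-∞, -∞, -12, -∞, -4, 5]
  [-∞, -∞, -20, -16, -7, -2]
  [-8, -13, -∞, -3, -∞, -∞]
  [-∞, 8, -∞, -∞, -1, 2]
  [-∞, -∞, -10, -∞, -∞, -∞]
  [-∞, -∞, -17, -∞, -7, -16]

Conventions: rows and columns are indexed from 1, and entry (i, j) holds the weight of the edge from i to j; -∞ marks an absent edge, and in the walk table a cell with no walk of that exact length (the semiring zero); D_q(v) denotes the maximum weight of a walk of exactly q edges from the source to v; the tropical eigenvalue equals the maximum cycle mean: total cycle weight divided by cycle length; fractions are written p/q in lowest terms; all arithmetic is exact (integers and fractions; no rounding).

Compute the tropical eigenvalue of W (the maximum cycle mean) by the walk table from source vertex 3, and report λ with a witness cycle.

q=0: [-∞, -∞, 0, -∞, -∞, -∞]
q=1: [-8, -13, -∞, -3, -∞, -∞]
q=2: [-∞, 5, -20, -29, -4, -1]
q=3: [-28, -21, -14, -11, -2, 3]
q=4: [-22, -3, -12, -17, -4, -9]
q=5: [-20, -9, -14, -15, -10, -5]
q=6: [-22, -7, -20, -17, -12, -11]
Optimal cycle mean attained by: cycle 2->6->5->3->4->2, total (-2) + (-7) + (-10) + (-3) + 8, length 5.
Answer: λ = -14/5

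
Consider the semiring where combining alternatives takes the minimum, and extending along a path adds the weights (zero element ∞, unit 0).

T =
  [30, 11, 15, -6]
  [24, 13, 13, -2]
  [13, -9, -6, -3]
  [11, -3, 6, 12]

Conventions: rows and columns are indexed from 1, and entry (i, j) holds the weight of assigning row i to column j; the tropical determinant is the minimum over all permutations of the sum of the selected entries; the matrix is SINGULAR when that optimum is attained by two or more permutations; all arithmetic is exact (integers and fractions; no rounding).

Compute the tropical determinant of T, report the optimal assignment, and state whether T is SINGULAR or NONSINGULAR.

σ = (1, 2, 3, 4): 30 + 13 + (-6) + 12 = 49
σ = (1, 2, 4, 3): 30 + 13 + (-3) + 6 = 46
σ = (1, 3, 2, 4): 30 + 13 + (-9) + 12 = 46
σ = (1, 3, 4, 2): 30 + 13 + (-3) + (-3) = 37
σ = (1, 4, 2, 3): 30 + (-2) + (-9) + 6 = 25
σ = (1, 4, 3, 2): 30 + (-2) + (-6) + (-3) = 19
σ = (2, 1, 3, 4): 11 + 24 + (-6) + 12 = 41
σ = (2, 1, 4, 3): 11 + 24 + (-3) + 6 = 38
σ = (2, 3, 1, 4): 11 + 13 + 13 + 12 = 49
σ = (2, 3, 4, 1): 11 + 13 + (-3) + 11 = 32
σ = (2, 4, 1, 3): 11 + (-2) + 13 + 6 = 28
σ = (2, 4, 3, 1): 11 + (-2) + (-6) + 11 = 14
σ = (3, 1, 2, 4): 15 + 24 + (-9) + 12 = 42
σ = (3, 1, 4, 2): 15 + 24 + (-3) + (-3) = 33
σ = (3, 2, 1, 4): 15 + 13 + 13 + 12 = 53
σ = (3, 2, 4, 1): 15 + 13 + (-3) + 11 = 36
σ = (3, 4, 1, 2): 15 + (-2) + 13 + (-3) = 23
σ = (3, 4, 2, 1): 15 + (-2) + (-9) + 11 = 15
σ = (4, 1, 2, 3): (-6) + 24 + (-9) + 6 = 15
σ = (4, 1, 3, 2): (-6) + 24 + (-6) + (-3) = 9
σ = (4, 2, 1, 3): (-6) + 13 + 13 + 6 = 26
σ = (4, 2, 3, 1): (-6) + 13 + (-6) + 11 = 12
σ = (4, 3, 1, 2): (-6) + 13 + 13 + (-3) = 17
σ = (4, 3, 2, 1): (-6) + 13 + (-9) + 11 = 9
Optimal value attained by: σ = (4, 1, 3, 2).
Answer: det⊕(T) = 9; verdict: SINGULAR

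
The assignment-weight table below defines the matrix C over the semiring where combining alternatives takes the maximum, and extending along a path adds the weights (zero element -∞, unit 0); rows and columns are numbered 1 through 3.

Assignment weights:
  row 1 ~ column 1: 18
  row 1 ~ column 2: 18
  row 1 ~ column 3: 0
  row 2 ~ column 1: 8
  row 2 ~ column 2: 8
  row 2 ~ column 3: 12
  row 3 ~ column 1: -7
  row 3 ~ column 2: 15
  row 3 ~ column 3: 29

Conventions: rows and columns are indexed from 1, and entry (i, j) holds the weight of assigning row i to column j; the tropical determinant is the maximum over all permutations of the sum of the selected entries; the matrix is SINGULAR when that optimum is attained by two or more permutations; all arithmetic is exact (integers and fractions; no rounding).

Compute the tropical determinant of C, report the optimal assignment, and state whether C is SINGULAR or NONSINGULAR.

σ = (1, 2, 3): 18 + 8 + 29 = 55
σ = (1, 3, 2): 18 + 12 + 15 = 45
σ = (2, 1, 3): 18 + 8 + 29 = 55
σ = (2, 3, 1): 18 + 12 + (-7) = 23
σ = (3, 1, 2): 0 + 8 + 15 = 23
σ = (3, 2, 1): 0 + 8 + (-7) = 1
Optimal value attained by: σ = (1, 2, 3).
Answer: det⊕(C) = 55; verdict: SINGULAR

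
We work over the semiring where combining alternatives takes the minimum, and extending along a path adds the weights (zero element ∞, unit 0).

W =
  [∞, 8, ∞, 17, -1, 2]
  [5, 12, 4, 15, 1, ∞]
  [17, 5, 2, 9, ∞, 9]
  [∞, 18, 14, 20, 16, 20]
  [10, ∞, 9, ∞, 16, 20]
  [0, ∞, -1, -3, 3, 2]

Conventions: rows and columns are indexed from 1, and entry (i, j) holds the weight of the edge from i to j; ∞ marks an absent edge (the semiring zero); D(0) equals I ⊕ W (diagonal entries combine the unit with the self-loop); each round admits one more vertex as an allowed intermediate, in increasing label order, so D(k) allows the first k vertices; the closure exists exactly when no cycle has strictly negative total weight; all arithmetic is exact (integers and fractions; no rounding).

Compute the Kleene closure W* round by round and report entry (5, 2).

D(0):
  [0, 8, ∞, 17, -1, 2]
  [5, 0, 4, 15, 1, ∞]
  [17, 5, 0, 9, ∞, 9]
  [∞, 18, 14, 0, 16, 20]
  [10, ∞, 9, ∞, 0, 20]
  [0, ∞, -1, -3, 3, 0]
D(1):
  [0, 8, ∞, 17, -1, 2]
  [5, 0, 4, 15, 1, 7]
  [17, 5, 0, 9, 16, 9]
  [∞, 18, 14, 0, 16, 20]
  [10, 18, 9, 27, 0, 12]
  [0, 8, -1, -3, -1, 0]
D(2):
  [0, 8, 12, 17, -1, 2]
  [5, 0, 4, 15, 1, 7]
  [10, 5, 0, 9, 6, 9]
  [23, 18, 14, 0, 16, 20]
  [10, 18, 9, 27, 0, 12]
  [0, 8, -1, -3, -1, 0]
D(3):
  [0, 8, 12, 17, -1, 2]
  [5, 0, 4, 13, 1, 7]
  [10, 5, 0, 9, 6, 9]
  [23, 18, 14, 0, 16, 20]
  [10, 14, 9, 18, 0, 12]
  [0, 4, -1, -3, -1, 0]
D(4):
  [0, 8, 12, 17, -1, 2]
  [5, 0, 4, 13, 1, 7]
  [10, 5, 0, 9, 6, 9]
  [23, 18, 14, 0, 16, 20]
  [10, 14, 9, 18, 0, 12]
  [0, 4, -1, -3, -1, 0]
D(5):
  [0, 8, 8, 17, -1, 2]
  [5, 0, 4, 13, 1, 7]
  [10, 5, 0, 9, 6, 9]
  [23, 18, 14, 0, 16, 20]
  [10, 14, 9, 18, 0, 12]
  [0, 4, -1, -3, -1, 0]
D(6):
  [0, 6, 1, -1, -1, 2]
  [5, 0, 4, 4, 1, 7]
  [9, 5, 0, 6, 6, 9]
  [20, 18, 14, 0, 16, 20]
  [10, 14, 9, 9, 0, 12]
  [0, 4, -1, -3, -1, 0]
Answer: W*[5][2] = 14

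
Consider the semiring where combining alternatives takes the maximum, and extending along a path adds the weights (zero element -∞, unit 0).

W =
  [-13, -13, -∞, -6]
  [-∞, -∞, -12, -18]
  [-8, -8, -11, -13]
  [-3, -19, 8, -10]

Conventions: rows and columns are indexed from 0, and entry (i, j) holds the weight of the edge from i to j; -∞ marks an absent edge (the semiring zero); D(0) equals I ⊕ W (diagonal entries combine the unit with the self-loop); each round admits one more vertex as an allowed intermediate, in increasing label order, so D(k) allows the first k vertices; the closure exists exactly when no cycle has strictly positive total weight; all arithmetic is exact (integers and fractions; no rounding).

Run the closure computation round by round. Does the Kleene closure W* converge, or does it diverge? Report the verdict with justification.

D(0):
  [0, -13, -∞, -6]
  [-∞, 0, -12, -18]
  [-8, -8, 0, -13]
  [-3, -19, 8, 0]
D(1):
  [0, -13, -∞, -6]
  [-∞, 0, -12, -18]
  [-8, -8, 0, -13]
  [-3, -16, 8, 0]
D(2):
  [0, -13, -25, -6]
  [-∞, 0, -12, -18]
  [-8, -8, 0, -13]
  [-3, -16, 8, 0]
D(3):
  [0, -13, -25, -6]
  [-20, 0, -12, -18]
  [-8, -8, 0, -13]
  [0, 0, 8, 0]
D(4):
  [0, -6, 2, -6]
  [-18, 0, -10, -18]
  [-8, -8, 0, -13]
  [0, 0, 8, 0]
Key observation: every diagonal entry stays at the unit through all rounds, so no improving cycle exists.
Answer: CONVERGES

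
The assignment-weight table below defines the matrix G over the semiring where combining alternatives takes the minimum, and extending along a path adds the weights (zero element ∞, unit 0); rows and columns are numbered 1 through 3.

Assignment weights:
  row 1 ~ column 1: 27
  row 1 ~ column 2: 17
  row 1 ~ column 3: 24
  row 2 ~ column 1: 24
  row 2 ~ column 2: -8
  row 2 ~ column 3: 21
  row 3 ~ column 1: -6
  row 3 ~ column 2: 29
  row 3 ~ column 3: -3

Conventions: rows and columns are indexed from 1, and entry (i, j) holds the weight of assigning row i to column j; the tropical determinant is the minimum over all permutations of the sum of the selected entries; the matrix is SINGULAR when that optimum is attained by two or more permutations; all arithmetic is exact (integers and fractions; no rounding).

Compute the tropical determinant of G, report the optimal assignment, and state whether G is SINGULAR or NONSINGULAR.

σ = (1, 2, 3): 27 + (-8) + (-3) = 16
σ = (1, 3, 2): 27 + 21 + 29 = 77
σ = (2, 1, 3): 17 + 24 + (-3) = 38
σ = (2, 3, 1): 17 + 21 + (-6) = 32
σ = (3, 1, 2): 24 + 24 + 29 = 77
σ = (3, 2, 1): 24 + (-8) + (-6) = 10
Optimal value attained by: σ = (3, 2, 1).
Answer: det⊕(G) = 10; verdict: NONSINGULAR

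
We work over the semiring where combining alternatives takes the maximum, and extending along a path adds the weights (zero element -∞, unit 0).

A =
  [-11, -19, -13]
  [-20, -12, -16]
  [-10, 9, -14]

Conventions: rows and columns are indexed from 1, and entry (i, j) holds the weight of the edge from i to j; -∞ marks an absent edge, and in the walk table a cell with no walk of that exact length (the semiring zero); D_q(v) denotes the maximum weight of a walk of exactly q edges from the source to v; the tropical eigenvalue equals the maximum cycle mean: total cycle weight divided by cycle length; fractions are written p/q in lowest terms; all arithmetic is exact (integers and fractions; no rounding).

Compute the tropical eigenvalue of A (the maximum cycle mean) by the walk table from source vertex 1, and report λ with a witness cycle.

q=0: [0, -∞, -∞]
q=1: [-11, -19, -13]
q=2: [-22, -4, -24]
q=3: [-24, -15, -20]
Optimal cycle mean attained by: cycle 2->3->2, total (-16) + 9, length 2.
Answer: λ = -7/2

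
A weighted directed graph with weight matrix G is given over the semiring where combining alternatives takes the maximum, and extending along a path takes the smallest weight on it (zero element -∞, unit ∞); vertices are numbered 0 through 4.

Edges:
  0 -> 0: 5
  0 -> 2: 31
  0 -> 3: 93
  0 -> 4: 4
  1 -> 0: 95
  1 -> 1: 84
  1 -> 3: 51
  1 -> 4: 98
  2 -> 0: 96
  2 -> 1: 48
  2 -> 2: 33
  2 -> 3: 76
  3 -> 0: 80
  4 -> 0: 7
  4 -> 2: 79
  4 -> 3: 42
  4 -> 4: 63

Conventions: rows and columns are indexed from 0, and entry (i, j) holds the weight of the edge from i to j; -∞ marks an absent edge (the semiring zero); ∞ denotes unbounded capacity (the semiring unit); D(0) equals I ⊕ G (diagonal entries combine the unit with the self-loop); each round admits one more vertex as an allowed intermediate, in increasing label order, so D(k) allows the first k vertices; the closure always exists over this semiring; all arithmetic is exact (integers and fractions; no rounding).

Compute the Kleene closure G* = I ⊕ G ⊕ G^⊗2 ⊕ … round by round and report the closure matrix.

D(0):
  [∞, -∞, 31, 93, 4]
  [95, ∞, -∞, 51, 98]
  [96, 48, ∞, 76, -∞]
  [80, -∞, -∞, ∞, -∞]
  [7, -∞, 79, 42, ∞]
D(1):
  [∞, -∞, 31, 93, 4]
  [95, ∞, 31, 93, 98]
  [96, 48, ∞, 93, 4]
  [80, -∞, 31, ∞, 4]
  [7, -∞, 79, 42, ∞]
D(2):
  [∞, -∞, 31, 93, 4]
  [95, ∞, 31, 93, 98]
  [96, 48, ∞, 93, 48]
  [80, -∞, 31, ∞, 4]
  [7, -∞, 79, 42, ∞]
D(3):
  [∞, 31, 31, 93, 31]
  [95, ∞, 31, 93, 98]
  [96, 48, ∞, 93, 48]
  [80, 31, 31, ∞, 31]
  [79, 48, 79, 79, ∞]
D(4):
  [∞, 31, 31, 93, 31]
  [95, ∞, 31, 93, 98]
  [96, 48, ∞, 93, 48]
  [80, 31, 31, ∞, 31]
  [79, 48, 79, 79, ∞]
D(5):
  [∞, 31, 31, 93, 31]
  [95, ∞, 79, 93, 98]
  [96, 48, ∞, 93, 48]
  [80, 31, 31, ∞, 31]
  [79, 48, 79, 79, ∞]
Answer: G* = [[∞, 31, 31, 93, 31], [95, ∞, 79, 93, 98], [96, 48, ∞, 93, 48], [80, 31, 31, ∞, 31], [79, 48, 79, 79, ∞]]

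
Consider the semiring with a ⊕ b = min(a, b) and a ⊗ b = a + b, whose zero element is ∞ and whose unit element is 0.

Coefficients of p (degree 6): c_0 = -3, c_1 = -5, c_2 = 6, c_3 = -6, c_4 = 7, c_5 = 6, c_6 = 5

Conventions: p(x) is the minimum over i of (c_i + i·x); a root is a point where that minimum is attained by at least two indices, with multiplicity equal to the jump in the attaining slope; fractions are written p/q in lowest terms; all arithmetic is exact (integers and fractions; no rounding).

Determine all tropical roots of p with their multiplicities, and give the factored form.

hull edge (i=0, c=-3) to (i=1, c=-5): slope -2, span 1
hull edge (i=1, c=-5) to (i=3, c=-6): slope -1/2, span 2
hull edge (i=3, c=-6) to (i=6, c=5): slope 11/3, span 3
Factored form: p(x) = 5 ⊗ (x ⊕ (-11/3)) ⊗ (x ⊕ (-11/3)) ⊗ (x ⊕ (-11/3)) ⊗ (x ⊕ 1/2) ⊗ (x ⊕ 1/2) ⊗ (x ⊕ 2)
Answer: roots = -11/3 (mult 3), 1/2 (mult 2), 2 (mult 1)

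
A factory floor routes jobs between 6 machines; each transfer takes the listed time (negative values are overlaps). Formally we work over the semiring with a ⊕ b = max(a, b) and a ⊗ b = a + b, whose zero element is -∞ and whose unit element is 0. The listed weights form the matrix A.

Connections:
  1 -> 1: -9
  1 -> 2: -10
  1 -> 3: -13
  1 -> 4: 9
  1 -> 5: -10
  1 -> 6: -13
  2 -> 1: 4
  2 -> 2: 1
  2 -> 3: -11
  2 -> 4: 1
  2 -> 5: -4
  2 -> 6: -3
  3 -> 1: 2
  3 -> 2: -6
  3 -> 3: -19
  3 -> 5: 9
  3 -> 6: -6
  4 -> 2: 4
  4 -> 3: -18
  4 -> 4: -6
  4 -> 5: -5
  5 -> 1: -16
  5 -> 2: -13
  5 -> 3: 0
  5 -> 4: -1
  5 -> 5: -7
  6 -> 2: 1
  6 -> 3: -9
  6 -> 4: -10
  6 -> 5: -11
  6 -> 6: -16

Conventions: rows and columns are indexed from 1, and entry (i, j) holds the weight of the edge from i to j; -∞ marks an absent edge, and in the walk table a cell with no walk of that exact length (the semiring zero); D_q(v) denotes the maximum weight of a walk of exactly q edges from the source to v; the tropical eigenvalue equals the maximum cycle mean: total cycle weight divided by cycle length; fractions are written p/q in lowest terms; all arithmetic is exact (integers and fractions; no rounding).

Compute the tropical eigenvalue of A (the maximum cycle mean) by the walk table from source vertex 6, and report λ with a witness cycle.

q=0: [-∞, -∞, -∞, -∞, -∞, 0]
q=1: [-∞, 1, -9, -10, -11, -16]
q=2: [5, 2, -10, 2, 0, -2]
q=3: [6, 6, 0, 14, -1, -1]
q=4: [10, 18, -1, 15, 9, 3]
q=5: [22, 19, 9, 19, 14, 15]
q=6: [23, 23, 14, 31, 18, 16]
Optimal cycle mean attained by: cycle 1->4->2->1, total 9 + 4 + 4, length 3.
Answer: λ = 17/3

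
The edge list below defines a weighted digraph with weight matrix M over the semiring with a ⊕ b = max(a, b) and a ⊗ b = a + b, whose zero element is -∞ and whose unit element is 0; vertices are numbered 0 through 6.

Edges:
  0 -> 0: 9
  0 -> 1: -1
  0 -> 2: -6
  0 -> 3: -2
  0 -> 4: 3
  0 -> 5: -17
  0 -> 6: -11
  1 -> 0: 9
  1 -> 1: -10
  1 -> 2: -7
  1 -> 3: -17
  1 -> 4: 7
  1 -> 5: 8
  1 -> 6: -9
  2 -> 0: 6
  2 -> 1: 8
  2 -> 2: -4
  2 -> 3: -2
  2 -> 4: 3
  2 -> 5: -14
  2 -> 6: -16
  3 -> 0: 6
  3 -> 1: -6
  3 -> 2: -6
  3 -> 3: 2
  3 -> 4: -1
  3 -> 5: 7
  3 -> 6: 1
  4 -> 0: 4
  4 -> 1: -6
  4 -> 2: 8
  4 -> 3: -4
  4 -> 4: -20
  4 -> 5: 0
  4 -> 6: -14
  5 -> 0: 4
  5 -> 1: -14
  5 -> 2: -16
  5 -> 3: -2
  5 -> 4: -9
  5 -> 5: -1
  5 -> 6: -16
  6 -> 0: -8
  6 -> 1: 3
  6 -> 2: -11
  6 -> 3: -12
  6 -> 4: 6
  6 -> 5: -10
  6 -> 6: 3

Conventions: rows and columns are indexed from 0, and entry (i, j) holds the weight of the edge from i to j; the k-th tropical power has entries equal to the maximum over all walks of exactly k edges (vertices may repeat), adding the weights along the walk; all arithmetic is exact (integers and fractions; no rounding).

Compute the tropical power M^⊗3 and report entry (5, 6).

M^⊗2:
  [18, 8, 11, 7, 12, 7, -1]
  [18, 8, 15, 7, 12, 7, -2]
  [17, 5, 11, 4, 15, 16, -1]
  [15, 5, 7, 5, 9, 9, 4]
  [14, 16, 4, 6, 11, 3, -3]
  [13, 3, -1, 2, 7, 5, -1]
  [12, 6, 14, 2, 10, 11, 6]
M^⊗3:
  [27, 19, 20, 16, 21, 16, 8]
  [27, 23, 20, 16, 21, 16, 8]
  [26, 19, 23, 15, 20, 15, 6]
  [24, 15, 17, 13, 18, 13, 7]
  [25, 13, 19, 12, 23, 24, 7]
  [22, 12, 15, 11, 16, 11, 3]
  [21, 22, 18, 12, 17, 14, 9]
Key observation: the optimum is the walk 5->0->3->6, with weight 4 + (-2) + 1 = 3.
Optimal value attained by: walk 5->0->3->6.
Answer: (M^⊗3)[5][6] = 3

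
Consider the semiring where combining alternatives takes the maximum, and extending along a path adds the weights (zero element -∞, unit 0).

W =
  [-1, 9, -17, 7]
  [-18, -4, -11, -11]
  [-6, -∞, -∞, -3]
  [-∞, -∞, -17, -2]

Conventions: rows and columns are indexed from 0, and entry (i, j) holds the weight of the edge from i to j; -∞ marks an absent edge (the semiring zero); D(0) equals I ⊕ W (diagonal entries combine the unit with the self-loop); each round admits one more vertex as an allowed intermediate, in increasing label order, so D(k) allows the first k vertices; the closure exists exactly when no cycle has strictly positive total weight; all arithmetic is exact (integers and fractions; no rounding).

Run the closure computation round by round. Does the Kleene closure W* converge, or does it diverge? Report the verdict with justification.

D(0):
  [0, 9, -17, 7]
  [-18, 0, -11, -11]
  [-6, -∞, 0, -3]
  [-∞, -∞, -17, 0]
D(1):
  [0, 9, -17, 7]
  [-18, 0, -11, -11]
  [-6, 3, 0, 1]
  [-∞, -∞, -17, 0]
D(2):
  [0, 9, -2, 7]
  [-18, 0, -11, -11]
  [-6, 3, 0, 1]
  [-∞, -∞, -17, 0]
D(3):
  [0, 9, -2, 7]
  [-17, 0, -11, -10]
  [-6, 3, 0, 1]
  [-23, -14, -17, 0]
D(4):
  [0, 9, -2, 7]
  [-17, 0, -11, -10]
  [-6, 3, 0, 1]
  [-23, -14, -17, 0]
Key observation: every diagonal entry stays at the unit through all rounds, so no improving cycle exists.
Answer: CONVERGES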